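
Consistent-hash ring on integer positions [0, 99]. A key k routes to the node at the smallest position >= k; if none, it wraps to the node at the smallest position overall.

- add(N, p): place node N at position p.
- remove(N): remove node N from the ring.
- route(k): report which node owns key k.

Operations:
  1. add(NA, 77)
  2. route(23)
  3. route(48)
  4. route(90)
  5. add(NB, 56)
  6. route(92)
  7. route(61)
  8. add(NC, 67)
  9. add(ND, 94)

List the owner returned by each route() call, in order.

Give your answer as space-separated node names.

Answer: NA NA NA NB NA

Derivation:
Op 1: add NA@77 -> ring=[77:NA]
Op 2: route key 23: smallest pos >= 23 is 77 -> NA
Op 3: route key 48: smallest pos >= 48 is 77 -> NA
Op 4: route key 90: none >= 90, wrap to smallest pos 77 -> NA
Op 5: add NB@56 -> ring=[56:NB,77:NA]
Op 6: route key 92: none >= 92, wrap to smallest pos 56 -> NB
Op 7: route key 61: smallest pos >= 61 is 77 -> NA
Op 8: add NC@67 -> ring=[56:NB,67:NC,77:NA]
Op 9: add ND@94 -> ring=[56:NB,67:NC,77:NA,94:ND]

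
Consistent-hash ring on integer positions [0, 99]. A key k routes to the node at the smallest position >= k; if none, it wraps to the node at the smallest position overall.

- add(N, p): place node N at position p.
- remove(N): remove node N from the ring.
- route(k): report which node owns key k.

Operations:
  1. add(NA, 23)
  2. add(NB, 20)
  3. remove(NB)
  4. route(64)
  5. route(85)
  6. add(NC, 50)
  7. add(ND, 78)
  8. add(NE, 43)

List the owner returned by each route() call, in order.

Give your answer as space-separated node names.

Answer: NA NA

Derivation:
Op 1: add NA@23 -> ring=[23:NA]
Op 2: add NB@20 -> ring=[20:NB,23:NA]
Op 3: remove NB -> ring=[23:NA]
Op 4: route key 64: none >= 64, wrap to smallest pos 23 -> NA
Op 5: route key 85: none >= 85, wrap to smallest pos 23 -> NA
Op 6: add NC@50 -> ring=[23:NA,50:NC]
Op 7: add ND@78 -> ring=[23:NA,50:NC,78:ND]
Op 8: add NE@43 -> ring=[23:NA,43:NE,50:NC,78:ND]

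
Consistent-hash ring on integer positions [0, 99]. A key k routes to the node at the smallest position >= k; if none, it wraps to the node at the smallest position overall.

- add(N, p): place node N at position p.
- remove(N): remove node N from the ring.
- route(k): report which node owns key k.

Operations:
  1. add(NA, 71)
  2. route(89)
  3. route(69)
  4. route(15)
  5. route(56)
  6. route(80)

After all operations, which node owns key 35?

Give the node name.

Op 1: add NA@71 -> ring=[71:NA]
Op 2: route key 89: none >= 89, wrap to smallest pos 71 -> NA
Op 3: route key 69: smallest pos >= 69 is 71 -> NA
Op 4: route key 15: smallest pos >= 15 is 71 -> NA
Op 5: route key 56: smallest pos >= 56 is 71 -> NA
Op 6: route key 80: none >= 80, wrap to smallest pos 71 -> NA
Final route key 35: smallest pos >= 35 is 71 -> NA

Answer: NA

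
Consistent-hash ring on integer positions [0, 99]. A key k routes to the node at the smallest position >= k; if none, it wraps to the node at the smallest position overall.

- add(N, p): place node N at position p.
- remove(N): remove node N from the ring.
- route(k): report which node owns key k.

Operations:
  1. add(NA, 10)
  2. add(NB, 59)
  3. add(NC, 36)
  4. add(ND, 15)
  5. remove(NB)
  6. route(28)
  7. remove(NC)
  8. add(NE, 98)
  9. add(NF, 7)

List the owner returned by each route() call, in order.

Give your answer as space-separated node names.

Op 1: add NA@10 -> ring=[10:NA]
Op 2: add NB@59 -> ring=[10:NA,59:NB]
Op 3: add NC@36 -> ring=[10:NA,36:NC,59:NB]
Op 4: add ND@15 -> ring=[10:NA,15:ND,36:NC,59:NB]
Op 5: remove NB -> ring=[10:NA,15:ND,36:NC]
Op 6: route key 28: smallest pos >= 28 is 36 -> NC
Op 7: remove NC -> ring=[10:NA,15:ND]
Op 8: add NE@98 -> ring=[10:NA,15:ND,98:NE]
Op 9: add NF@7 -> ring=[7:NF,10:NA,15:ND,98:NE]

Answer: NC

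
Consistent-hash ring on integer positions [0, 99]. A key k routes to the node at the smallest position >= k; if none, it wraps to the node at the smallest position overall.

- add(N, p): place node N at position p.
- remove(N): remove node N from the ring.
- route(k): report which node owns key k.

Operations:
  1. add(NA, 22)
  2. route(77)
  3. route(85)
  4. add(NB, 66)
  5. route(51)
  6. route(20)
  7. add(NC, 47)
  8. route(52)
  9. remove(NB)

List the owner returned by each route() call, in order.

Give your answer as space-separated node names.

Answer: NA NA NB NA NB

Derivation:
Op 1: add NA@22 -> ring=[22:NA]
Op 2: route key 77: none >= 77, wrap to smallest pos 22 -> NA
Op 3: route key 85: none >= 85, wrap to smallest pos 22 -> NA
Op 4: add NB@66 -> ring=[22:NA,66:NB]
Op 5: route key 51: smallest pos >= 51 is 66 -> NB
Op 6: route key 20: smallest pos >= 20 is 22 -> NA
Op 7: add NC@47 -> ring=[22:NA,47:NC,66:NB]
Op 8: route key 52: smallest pos >= 52 is 66 -> NB
Op 9: remove NB -> ring=[22:NA,47:NC]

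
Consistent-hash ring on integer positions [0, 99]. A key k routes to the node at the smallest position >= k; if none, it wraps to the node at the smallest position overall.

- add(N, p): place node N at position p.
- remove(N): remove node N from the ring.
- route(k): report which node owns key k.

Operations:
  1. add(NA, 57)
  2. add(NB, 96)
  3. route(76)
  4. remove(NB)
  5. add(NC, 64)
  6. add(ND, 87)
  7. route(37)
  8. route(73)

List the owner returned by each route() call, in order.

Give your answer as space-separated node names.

Op 1: add NA@57 -> ring=[57:NA]
Op 2: add NB@96 -> ring=[57:NA,96:NB]
Op 3: route key 76: smallest pos >= 76 is 96 -> NB
Op 4: remove NB -> ring=[57:NA]
Op 5: add NC@64 -> ring=[57:NA,64:NC]
Op 6: add ND@87 -> ring=[57:NA,64:NC,87:ND]
Op 7: route key 37: smallest pos >= 37 is 57 -> NA
Op 8: route key 73: smallest pos >= 73 is 87 -> ND

Answer: NB NA ND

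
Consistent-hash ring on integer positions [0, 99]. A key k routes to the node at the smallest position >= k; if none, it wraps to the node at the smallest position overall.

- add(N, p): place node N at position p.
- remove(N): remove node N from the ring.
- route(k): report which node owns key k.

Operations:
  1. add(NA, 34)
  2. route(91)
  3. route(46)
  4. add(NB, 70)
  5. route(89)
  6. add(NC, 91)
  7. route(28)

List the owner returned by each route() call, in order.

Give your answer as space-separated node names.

Op 1: add NA@34 -> ring=[34:NA]
Op 2: route key 91: none >= 91, wrap to smallest pos 34 -> NA
Op 3: route key 46: none >= 46, wrap to smallest pos 34 -> NA
Op 4: add NB@70 -> ring=[34:NA,70:NB]
Op 5: route key 89: none >= 89, wrap to smallest pos 34 -> NA
Op 6: add NC@91 -> ring=[34:NA,70:NB,91:NC]
Op 7: route key 28: smallest pos >= 28 is 34 -> NA

Answer: NA NA NA NA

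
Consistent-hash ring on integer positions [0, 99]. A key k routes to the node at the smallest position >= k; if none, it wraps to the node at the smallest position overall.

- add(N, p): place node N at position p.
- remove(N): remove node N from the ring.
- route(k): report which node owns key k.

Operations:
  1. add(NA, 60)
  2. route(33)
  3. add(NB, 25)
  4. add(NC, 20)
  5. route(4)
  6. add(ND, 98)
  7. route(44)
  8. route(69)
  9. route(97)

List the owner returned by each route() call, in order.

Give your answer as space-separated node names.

Op 1: add NA@60 -> ring=[60:NA]
Op 2: route key 33: smallest pos >= 33 is 60 -> NA
Op 3: add NB@25 -> ring=[25:NB,60:NA]
Op 4: add NC@20 -> ring=[20:NC,25:NB,60:NA]
Op 5: route key 4: smallest pos >= 4 is 20 -> NC
Op 6: add ND@98 -> ring=[20:NC,25:NB,60:NA,98:ND]
Op 7: route key 44: smallest pos >= 44 is 60 -> NA
Op 8: route key 69: smallest pos >= 69 is 98 -> ND
Op 9: route key 97: smallest pos >= 97 is 98 -> ND

Answer: NA NC NA ND ND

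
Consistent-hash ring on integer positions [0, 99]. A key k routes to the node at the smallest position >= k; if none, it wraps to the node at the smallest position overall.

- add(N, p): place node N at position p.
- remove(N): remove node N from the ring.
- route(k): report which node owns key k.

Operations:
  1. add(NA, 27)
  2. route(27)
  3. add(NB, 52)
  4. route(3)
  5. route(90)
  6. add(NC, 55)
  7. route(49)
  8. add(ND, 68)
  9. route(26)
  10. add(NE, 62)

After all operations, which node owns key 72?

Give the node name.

Op 1: add NA@27 -> ring=[27:NA]
Op 2: route key 27: smallest pos >= 27 is 27 -> NA
Op 3: add NB@52 -> ring=[27:NA,52:NB]
Op 4: route key 3: smallest pos >= 3 is 27 -> NA
Op 5: route key 90: none >= 90, wrap to smallest pos 27 -> NA
Op 6: add NC@55 -> ring=[27:NA,52:NB,55:NC]
Op 7: route key 49: smallest pos >= 49 is 52 -> NB
Op 8: add ND@68 -> ring=[27:NA,52:NB,55:NC,68:ND]
Op 9: route key 26: smallest pos >= 26 is 27 -> NA
Op 10: add NE@62 -> ring=[27:NA,52:NB,55:NC,62:NE,68:ND]
Final route key 72: none >= 72, wrap to smallest pos 27 -> NA

Answer: NA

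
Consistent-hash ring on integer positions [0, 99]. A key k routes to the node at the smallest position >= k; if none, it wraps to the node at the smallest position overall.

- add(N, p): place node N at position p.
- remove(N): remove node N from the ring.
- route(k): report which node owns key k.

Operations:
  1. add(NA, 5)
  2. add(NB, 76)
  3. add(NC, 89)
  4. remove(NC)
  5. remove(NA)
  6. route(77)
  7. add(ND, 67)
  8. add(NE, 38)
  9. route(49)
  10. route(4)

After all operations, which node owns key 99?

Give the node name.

Answer: NE

Derivation:
Op 1: add NA@5 -> ring=[5:NA]
Op 2: add NB@76 -> ring=[5:NA,76:NB]
Op 3: add NC@89 -> ring=[5:NA,76:NB,89:NC]
Op 4: remove NC -> ring=[5:NA,76:NB]
Op 5: remove NA -> ring=[76:NB]
Op 6: route key 77: none >= 77, wrap to smallest pos 76 -> NB
Op 7: add ND@67 -> ring=[67:ND,76:NB]
Op 8: add NE@38 -> ring=[38:NE,67:ND,76:NB]
Op 9: route key 49: smallest pos >= 49 is 67 -> ND
Op 10: route key 4: smallest pos >= 4 is 38 -> NE
Final route key 99: none >= 99, wrap to smallest pos 38 -> NE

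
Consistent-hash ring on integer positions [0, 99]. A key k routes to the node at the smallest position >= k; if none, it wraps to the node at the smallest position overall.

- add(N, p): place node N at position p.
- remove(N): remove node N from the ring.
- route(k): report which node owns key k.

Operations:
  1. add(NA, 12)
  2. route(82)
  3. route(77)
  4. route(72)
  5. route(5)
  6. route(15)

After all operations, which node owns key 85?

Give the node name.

Answer: NA

Derivation:
Op 1: add NA@12 -> ring=[12:NA]
Op 2: route key 82: none >= 82, wrap to smallest pos 12 -> NA
Op 3: route key 77: none >= 77, wrap to smallest pos 12 -> NA
Op 4: route key 72: none >= 72, wrap to smallest pos 12 -> NA
Op 5: route key 5: smallest pos >= 5 is 12 -> NA
Op 6: route key 15: none >= 15, wrap to smallest pos 12 -> NA
Final route key 85: none >= 85, wrap to smallest pos 12 -> NA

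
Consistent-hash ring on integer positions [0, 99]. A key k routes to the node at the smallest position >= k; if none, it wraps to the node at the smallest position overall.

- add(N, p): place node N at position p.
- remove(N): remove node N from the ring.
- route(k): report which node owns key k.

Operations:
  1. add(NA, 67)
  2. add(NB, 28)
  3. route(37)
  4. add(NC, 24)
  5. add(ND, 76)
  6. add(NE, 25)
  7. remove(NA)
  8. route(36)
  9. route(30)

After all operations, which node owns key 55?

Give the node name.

Answer: ND

Derivation:
Op 1: add NA@67 -> ring=[67:NA]
Op 2: add NB@28 -> ring=[28:NB,67:NA]
Op 3: route key 37: smallest pos >= 37 is 67 -> NA
Op 4: add NC@24 -> ring=[24:NC,28:NB,67:NA]
Op 5: add ND@76 -> ring=[24:NC,28:NB,67:NA,76:ND]
Op 6: add NE@25 -> ring=[24:NC,25:NE,28:NB,67:NA,76:ND]
Op 7: remove NA -> ring=[24:NC,25:NE,28:NB,76:ND]
Op 8: route key 36: smallest pos >= 36 is 76 -> ND
Op 9: route key 30: smallest pos >= 30 is 76 -> ND
Final route key 55: smallest pos >= 55 is 76 -> ND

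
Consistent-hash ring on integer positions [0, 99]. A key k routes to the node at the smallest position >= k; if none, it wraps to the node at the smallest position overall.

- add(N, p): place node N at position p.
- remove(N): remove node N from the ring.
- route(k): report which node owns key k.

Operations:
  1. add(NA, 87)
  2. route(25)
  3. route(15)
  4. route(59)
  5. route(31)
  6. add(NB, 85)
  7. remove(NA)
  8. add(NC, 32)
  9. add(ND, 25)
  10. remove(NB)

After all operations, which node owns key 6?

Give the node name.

Op 1: add NA@87 -> ring=[87:NA]
Op 2: route key 25: smallest pos >= 25 is 87 -> NA
Op 3: route key 15: smallest pos >= 15 is 87 -> NA
Op 4: route key 59: smallest pos >= 59 is 87 -> NA
Op 5: route key 31: smallest pos >= 31 is 87 -> NA
Op 6: add NB@85 -> ring=[85:NB,87:NA]
Op 7: remove NA -> ring=[85:NB]
Op 8: add NC@32 -> ring=[32:NC,85:NB]
Op 9: add ND@25 -> ring=[25:ND,32:NC,85:NB]
Op 10: remove NB -> ring=[25:ND,32:NC]
Final route key 6: smallest pos >= 6 is 25 -> ND

Answer: ND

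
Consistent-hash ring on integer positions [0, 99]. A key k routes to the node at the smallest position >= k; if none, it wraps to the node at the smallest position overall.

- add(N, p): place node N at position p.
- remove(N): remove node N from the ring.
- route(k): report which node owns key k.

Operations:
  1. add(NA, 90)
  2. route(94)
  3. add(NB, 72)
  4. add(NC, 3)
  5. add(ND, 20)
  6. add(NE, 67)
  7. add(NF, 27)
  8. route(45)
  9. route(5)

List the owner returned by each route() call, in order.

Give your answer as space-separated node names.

Op 1: add NA@90 -> ring=[90:NA]
Op 2: route key 94: none >= 94, wrap to smallest pos 90 -> NA
Op 3: add NB@72 -> ring=[72:NB,90:NA]
Op 4: add NC@3 -> ring=[3:NC,72:NB,90:NA]
Op 5: add ND@20 -> ring=[3:NC,20:ND,72:NB,90:NA]
Op 6: add NE@67 -> ring=[3:NC,20:ND,67:NE,72:NB,90:NA]
Op 7: add NF@27 -> ring=[3:NC,20:ND,27:NF,67:NE,72:NB,90:NA]
Op 8: route key 45: smallest pos >= 45 is 67 -> NE
Op 9: route key 5: smallest pos >= 5 is 20 -> ND

Answer: NA NE ND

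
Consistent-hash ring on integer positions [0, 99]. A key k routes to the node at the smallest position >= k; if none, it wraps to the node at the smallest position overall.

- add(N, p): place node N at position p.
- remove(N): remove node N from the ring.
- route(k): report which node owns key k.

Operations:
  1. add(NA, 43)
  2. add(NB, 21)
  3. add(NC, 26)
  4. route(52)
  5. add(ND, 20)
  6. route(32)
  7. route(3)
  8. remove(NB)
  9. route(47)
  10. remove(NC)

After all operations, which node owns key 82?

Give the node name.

Answer: ND

Derivation:
Op 1: add NA@43 -> ring=[43:NA]
Op 2: add NB@21 -> ring=[21:NB,43:NA]
Op 3: add NC@26 -> ring=[21:NB,26:NC,43:NA]
Op 4: route key 52: none >= 52, wrap to smallest pos 21 -> NB
Op 5: add ND@20 -> ring=[20:ND,21:NB,26:NC,43:NA]
Op 6: route key 32: smallest pos >= 32 is 43 -> NA
Op 7: route key 3: smallest pos >= 3 is 20 -> ND
Op 8: remove NB -> ring=[20:ND,26:NC,43:NA]
Op 9: route key 47: none >= 47, wrap to smallest pos 20 -> ND
Op 10: remove NC -> ring=[20:ND,43:NA]
Final route key 82: none >= 82, wrap to smallest pos 20 -> ND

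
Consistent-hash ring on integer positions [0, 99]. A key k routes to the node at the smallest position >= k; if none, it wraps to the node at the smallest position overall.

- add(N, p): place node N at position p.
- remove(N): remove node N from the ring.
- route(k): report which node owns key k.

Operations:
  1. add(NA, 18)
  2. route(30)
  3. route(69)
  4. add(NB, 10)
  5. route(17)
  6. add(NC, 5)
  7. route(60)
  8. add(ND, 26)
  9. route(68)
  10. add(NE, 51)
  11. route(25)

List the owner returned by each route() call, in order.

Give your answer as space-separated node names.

Answer: NA NA NA NC NC ND

Derivation:
Op 1: add NA@18 -> ring=[18:NA]
Op 2: route key 30: none >= 30, wrap to smallest pos 18 -> NA
Op 3: route key 69: none >= 69, wrap to smallest pos 18 -> NA
Op 4: add NB@10 -> ring=[10:NB,18:NA]
Op 5: route key 17: smallest pos >= 17 is 18 -> NA
Op 6: add NC@5 -> ring=[5:NC,10:NB,18:NA]
Op 7: route key 60: none >= 60, wrap to smallest pos 5 -> NC
Op 8: add ND@26 -> ring=[5:NC,10:NB,18:NA,26:ND]
Op 9: route key 68: none >= 68, wrap to smallest pos 5 -> NC
Op 10: add NE@51 -> ring=[5:NC,10:NB,18:NA,26:ND,51:NE]
Op 11: route key 25: smallest pos >= 25 is 26 -> ND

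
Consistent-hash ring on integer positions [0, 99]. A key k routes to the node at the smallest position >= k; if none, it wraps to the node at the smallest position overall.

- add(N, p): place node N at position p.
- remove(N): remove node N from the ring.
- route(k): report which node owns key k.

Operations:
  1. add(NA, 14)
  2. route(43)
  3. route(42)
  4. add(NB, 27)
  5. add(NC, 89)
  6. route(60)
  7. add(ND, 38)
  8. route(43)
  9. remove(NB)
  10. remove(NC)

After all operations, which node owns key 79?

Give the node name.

Answer: NA

Derivation:
Op 1: add NA@14 -> ring=[14:NA]
Op 2: route key 43: none >= 43, wrap to smallest pos 14 -> NA
Op 3: route key 42: none >= 42, wrap to smallest pos 14 -> NA
Op 4: add NB@27 -> ring=[14:NA,27:NB]
Op 5: add NC@89 -> ring=[14:NA,27:NB,89:NC]
Op 6: route key 60: smallest pos >= 60 is 89 -> NC
Op 7: add ND@38 -> ring=[14:NA,27:NB,38:ND,89:NC]
Op 8: route key 43: smallest pos >= 43 is 89 -> NC
Op 9: remove NB -> ring=[14:NA,38:ND,89:NC]
Op 10: remove NC -> ring=[14:NA,38:ND]
Final route key 79: none >= 79, wrap to smallest pos 14 -> NA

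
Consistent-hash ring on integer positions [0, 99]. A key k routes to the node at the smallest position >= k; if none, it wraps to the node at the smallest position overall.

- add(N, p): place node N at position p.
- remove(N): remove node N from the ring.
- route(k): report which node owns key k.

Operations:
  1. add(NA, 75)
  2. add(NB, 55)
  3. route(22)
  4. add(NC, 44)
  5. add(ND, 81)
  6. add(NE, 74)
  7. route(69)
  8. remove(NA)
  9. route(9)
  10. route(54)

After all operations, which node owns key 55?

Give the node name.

Op 1: add NA@75 -> ring=[75:NA]
Op 2: add NB@55 -> ring=[55:NB,75:NA]
Op 3: route key 22: smallest pos >= 22 is 55 -> NB
Op 4: add NC@44 -> ring=[44:NC,55:NB,75:NA]
Op 5: add ND@81 -> ring=[44:NC,55:NB,75:NA,81:ND]
Op 6: add NE@74 -> ring=[44:NC,55:NB,74:NE,75:NA,81:ND]
Op 7: route key 69: smallest pos >= 69 is 74 -> NE
Op 8: remove NA -> ring=[44:NC,55:NB,74:NE,81:ND]
Op 9: route key 9: smallest pos >= 9 is 44 -> NC
Op 10: route key 54: smallest pos >= 54 is 55 -> NB
Final route key 55: smallest pos >= 55 is 55 -> NB

Answer: NB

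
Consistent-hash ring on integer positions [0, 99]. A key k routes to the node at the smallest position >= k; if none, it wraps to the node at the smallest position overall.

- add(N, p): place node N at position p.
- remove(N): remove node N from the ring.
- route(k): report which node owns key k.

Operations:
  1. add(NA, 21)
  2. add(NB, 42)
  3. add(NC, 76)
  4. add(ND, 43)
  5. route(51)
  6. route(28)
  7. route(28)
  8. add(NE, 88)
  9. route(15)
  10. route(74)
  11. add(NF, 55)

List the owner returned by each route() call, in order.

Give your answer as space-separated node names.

Op 1: add NA@21 -> ring=[21:NA]
Op 2: add NB@42 -> ring=[21:NA,42:NB]
Op 3: add NC@76 -> ring=[21:NA,42:NB,76:NC]
Op 4: add ND@43 -> ring=[21:NA,42:NB,43:ND,76:NC]
Op 5: route key 51: smallest pos >= 51 is 76 -> NC
Op 6: route key 28: smallest pos >= 28 is 42 -> NB
Op 7: route key 28: smallest pos >= 28 is 42 -> NB
Op 8: add NE@88 -> ring=[21:NA,42:NB,43:ND,76:NC,88:NE]
Op 9: route key 15: smallest pos >= 15 is 21 -> NA
Op 10: route key 74: smallest pos >= 74 is 76 -> NC
Op 11: add NF@55 -> ring=[21:NA,42:NB,43:ND,55:NF,76:NC,88:NE]

Answer: NC NB NB NA NC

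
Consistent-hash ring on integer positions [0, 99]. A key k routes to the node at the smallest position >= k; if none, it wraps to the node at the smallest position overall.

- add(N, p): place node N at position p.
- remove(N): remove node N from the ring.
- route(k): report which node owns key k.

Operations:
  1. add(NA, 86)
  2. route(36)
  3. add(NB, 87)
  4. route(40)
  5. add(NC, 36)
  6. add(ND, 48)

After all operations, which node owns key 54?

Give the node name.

Op 1: add NA@86 -> ring=[86:NA]
Op 2: route key 36: smallest pos >= 36 is 86 -> NA
Op 3: add NB@87 -> ring=[86:NA,87:NB]
Op 4: route key 40: smallest pos >= 40 is 86 -> NA
Op 5: add NC@36 -> ring=[36:NC,86:NA,87:NB]
Op 6: add ND@48 -> ring=[36:NC,48:ND,86:NA,87:NB]
Final route key 54: smallest pos >= 54 is 86 -> NA

Answer: NA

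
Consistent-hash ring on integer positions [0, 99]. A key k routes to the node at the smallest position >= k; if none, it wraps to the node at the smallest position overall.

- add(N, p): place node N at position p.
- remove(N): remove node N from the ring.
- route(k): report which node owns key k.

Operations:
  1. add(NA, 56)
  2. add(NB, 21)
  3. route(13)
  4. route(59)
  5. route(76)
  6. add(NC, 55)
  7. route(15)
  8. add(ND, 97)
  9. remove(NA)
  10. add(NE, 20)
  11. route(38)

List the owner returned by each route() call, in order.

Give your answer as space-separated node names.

Op 1: add NA@56 -> ring=[56:NA]
Op 2: add NB@21 -> ring=[21:NB,56:NA]
Op 3: route key 13: smallest pos >= 13 is 21 -> NB
Op 4: route key 59: none >= 59, wrap to smallest pos 21 -> NB
Op 5: route key 76: none >= 76, wrap to smallest pos 21 -> NB
Op 6: add NC@55 -> ring=[21:NB,55:NC,56:NA]
Op 7: route key 15: smallest pos >= 15 is 21 -> NB
Op 8: add ND@97 -> ring=[21:NB,55:NC,56:NA,97:ND]
Op 9: remove NA -> ring=[21:NB,55:NC,97:ND]
Op 10: add NE@20 -> ring=[20:NE,21:NB,55:NC,97:ND]
Op 11: route key 38: smallest pos >= 38 is 55 -> NC

Answer: NB NB NB NB NC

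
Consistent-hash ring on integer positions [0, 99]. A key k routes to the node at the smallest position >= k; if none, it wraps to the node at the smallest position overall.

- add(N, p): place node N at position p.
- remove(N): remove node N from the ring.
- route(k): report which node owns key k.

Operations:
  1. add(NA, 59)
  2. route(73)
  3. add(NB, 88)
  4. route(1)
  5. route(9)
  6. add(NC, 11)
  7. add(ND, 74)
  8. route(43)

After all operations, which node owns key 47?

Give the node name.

Op 1: add NA@59 -> ring=[59:NA]
Op 2: route key 73: none >= 73, wrap to smallest pos 59 -> NA
Op 3: add NB@88 -> ring=[59:NA,88:NB]
Op 4: route key 1: smallest pos >= 1 is 59 -> NA
Op 5: route key 9: smallest pos >= 9 is 59 -> NA
Op 6: add NC@11 -> ring=[11:NC,59:NA,88:NB]
Op 7: add ND@74 -> ring=[11:NC,59:NA,74:ND,88:NB]
Op 8: route key 43: smallest pos >= 43 is 59 -> NA
Final route key 47: smallest pos >= 47 is 59 -> NA

Answer: NA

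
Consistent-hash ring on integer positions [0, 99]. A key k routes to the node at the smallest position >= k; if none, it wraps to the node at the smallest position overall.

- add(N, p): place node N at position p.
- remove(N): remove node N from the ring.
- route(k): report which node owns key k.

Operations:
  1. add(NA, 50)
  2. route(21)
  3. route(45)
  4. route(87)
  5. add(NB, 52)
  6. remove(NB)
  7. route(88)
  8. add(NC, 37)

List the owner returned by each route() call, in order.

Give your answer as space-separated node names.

Answer: NA NA NA NA

Derivation:
Op 1: add NA@50 -> ring=[50:NA]
Op 2: route key 21: smallest pos >= 21 is 50 -> NA
Op 3: route key 45: smallest pos >= 45 is 50 -> NA
Op 4: route key 87: none >= 87, wrap to smallest pos 50 -> NA
Op 5: add NB@52 -> ring=[50:NA,52:NB]
Op 6: remove NB -> ring=[50:NA]
Op 7: route key 88: none >= 88, wrap to smallest pos 50 -> NA
Op 8: add NC@37 -> ring=[37:NC,50:NA]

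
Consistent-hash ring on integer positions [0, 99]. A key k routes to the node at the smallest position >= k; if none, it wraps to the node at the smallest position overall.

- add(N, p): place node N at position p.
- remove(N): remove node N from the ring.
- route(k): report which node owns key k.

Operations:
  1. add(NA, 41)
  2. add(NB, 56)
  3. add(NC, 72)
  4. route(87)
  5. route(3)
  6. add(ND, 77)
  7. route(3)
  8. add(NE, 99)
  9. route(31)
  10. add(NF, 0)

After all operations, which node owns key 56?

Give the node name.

Op 1: add NA@41 -> ring=[41:NA]
Op 2: add NB@56 -> ring=[41:NA,56:NB]
Op 3: add NC@72 -> ring=[41:NA,56:NB,72:NC]
Op 4: route key 87: none >= 87, wrap to smallest pos 41 -> NA
Op 5: route key 3: smallest pos >= 3 is 41 -> NA
Op 6: add ND@77 -> ring=[41:NA,56:NB,72:NC,77:ND]
Op 7: route key 3: smallest pos >= 3 is 41 -> NA
Op 8: add NE@99 -> ring=[41:NA,56:NB,72:NC,77:ND,99:NE]
Op 9: route key 31: smallest pos >= 31 is 41 -> NA
Op 10: add NF@0 -> ring=[0:NF,41:NA,56:NB,72:NC,77:ND,99:NE]
Final route key 56: smallest pos >= 56 is 56 -> NB

Answer: NB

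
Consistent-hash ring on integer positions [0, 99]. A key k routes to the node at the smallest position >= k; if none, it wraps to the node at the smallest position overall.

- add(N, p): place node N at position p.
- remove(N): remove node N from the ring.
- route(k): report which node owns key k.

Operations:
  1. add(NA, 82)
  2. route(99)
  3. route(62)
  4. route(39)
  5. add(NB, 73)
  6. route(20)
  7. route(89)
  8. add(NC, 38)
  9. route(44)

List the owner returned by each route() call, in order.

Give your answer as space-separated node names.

Op 1: add NA@82 -> ring=[82:NA]
Op 2: route key 99: none >= 99, wrap to smallest pos 82 -> NA
Op 3: route key 62: smallest pos >= 62 is 82 -> NA
Op 4: route key 39: smallest pos >= 39 is 82 -> NA
Op 5: add NB@73 -> ring=[73:NB,82:NA]
Op 6: route key 20: smallest pos >= 20 is 73 -> NB
Op 7: route key 89: none >= 89, wrap to smallest pos 73 -> NB
Op 8: add NC@38 -> ring=[38:NC,73:NB,82:NA]
Op 9: route key 44: smallest pos >= 44 is 73 -> NB

Answer: NA NA NA NB NB NB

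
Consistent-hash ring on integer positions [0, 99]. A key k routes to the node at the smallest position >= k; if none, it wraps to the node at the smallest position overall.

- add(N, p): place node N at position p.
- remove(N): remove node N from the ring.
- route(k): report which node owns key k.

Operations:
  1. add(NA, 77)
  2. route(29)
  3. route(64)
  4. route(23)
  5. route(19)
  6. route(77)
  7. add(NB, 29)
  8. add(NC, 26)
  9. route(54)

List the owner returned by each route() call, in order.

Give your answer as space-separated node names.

Op 1: add NA@77 -> ring=[77:NA]
Op 2: route key 29: smallest pos >= 29 is 77 -> NA
Op 3: route key 64: smallest pos >= 64 is 77 -> NA
Op 4: route key 23: smallest pos >= 23 is 77 -> NA
Op 5: route key 19: smallest pos >= 19 is 77 -> NA
Op 6: route key 77: smallest pos >= 77 is 77 -> NA
Op 7: add NB@29 -> ring=[29:NB,77:NA]
Op 8: add NC@26 -> ring=[26:NC,29:NB,77:NA]
Op 9: route key 54: smallest pos >= 54 is 77 -> NA

Answer: NA NA NA NA NA NA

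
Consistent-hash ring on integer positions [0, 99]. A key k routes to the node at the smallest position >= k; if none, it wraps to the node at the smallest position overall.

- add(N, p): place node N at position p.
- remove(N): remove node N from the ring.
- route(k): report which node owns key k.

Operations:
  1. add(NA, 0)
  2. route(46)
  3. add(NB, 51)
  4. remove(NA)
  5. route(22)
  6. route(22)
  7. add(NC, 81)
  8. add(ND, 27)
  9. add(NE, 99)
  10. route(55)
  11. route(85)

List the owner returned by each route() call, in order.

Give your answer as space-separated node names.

Answer: NA NB NB NC NE

Derivation:
Op 1: add NA@0 -> ring=[0:NA]
Op 2: route key 46: none >= 46, wrap to smallest pos 0 -> NA
Op 3: add NB@51 -> ring=[0:NA,51:NB]
Op 4: remove NA -> ring=[51:NB]
Op 5: route key 22: smallest pos >= 22 is 51 -> NB
Op 6: route key 22: smallest pos >= 22 is 51 -> NB
Op 7: add NC@81 -> ring=[51:NB,81:NC]
Op 8: add ND@27 -> ring=[27:ND,51:NB,81:NC]
Op 9: add NE@99 -> ring=[27:ND,51:NB,81:NC,99:NE]
Op 10: route key 55: smallest pos >= 55 is 81 -> NC
Op 11: route key 85: smallest pos >= 85 is 99 -> NE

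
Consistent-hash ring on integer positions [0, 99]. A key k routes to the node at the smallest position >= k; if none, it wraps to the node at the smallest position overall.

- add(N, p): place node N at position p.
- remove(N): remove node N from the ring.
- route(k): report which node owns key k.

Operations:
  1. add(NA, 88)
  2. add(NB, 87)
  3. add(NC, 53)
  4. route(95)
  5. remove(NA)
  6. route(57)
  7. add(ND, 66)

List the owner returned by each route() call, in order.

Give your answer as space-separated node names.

Answer: NC NB

Derivation:
Op 1: add NA@88 -> ring=[88:NA]
Op 2: add NB@87 -> ring=[87:NB,88:NA]
Op 3: add NC@53 -> ring=[53:NC,87:NB,88:NA]
Op 4: route key 95: none >= 95, wrap to smallest pos 53 -> NC
Op 5: remove NA -> ring=[53:NC,87:NB]
Op 6: route key 57: smallest pos >= 57 is 87 -> NB
Op 7: add ND@66 -> ring=[53:NC,66:ND,87:NB]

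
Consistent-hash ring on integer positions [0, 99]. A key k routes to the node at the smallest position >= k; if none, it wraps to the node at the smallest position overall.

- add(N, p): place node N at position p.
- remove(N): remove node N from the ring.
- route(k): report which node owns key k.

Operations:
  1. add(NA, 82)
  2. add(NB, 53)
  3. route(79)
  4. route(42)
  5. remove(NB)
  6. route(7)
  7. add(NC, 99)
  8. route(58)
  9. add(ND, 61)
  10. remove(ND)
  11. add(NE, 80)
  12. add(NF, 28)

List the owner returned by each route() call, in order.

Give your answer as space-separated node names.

Answer: NA NB NA NA

Derivation:
Op 1: add NA@82 -> ring=[82:NA]
Op 2: add NB@53 -> ring=[53:NB,82:NA]
Op 3: route key 79: smallest pos >= 79 is 82 -> NA
Op 4: route key 42: smallest pos >= 42 is 53 -> NB
Op 5: remove NB -> ring=[82:NA]
Op 6: route key 7: smallest pos >= 7 is 82 -> NA
Op 7: add NC@99 -> ring=[82:NA,99:NC]
Op 8: route key 58: smallest pos >= 58 is 82 -> NA
Op 9: add ND@61 -> ring=[61:ND,82:NA,99:NC]
Op 10: remove ND -> ring=[82:NA,99:NC]
Op 11: add NE@80 -> ring=[80:NE,82:NA,99:NC]
Op 12: add NF@28 -> ring=[28:NF,80:NE,82:NA,99:NC]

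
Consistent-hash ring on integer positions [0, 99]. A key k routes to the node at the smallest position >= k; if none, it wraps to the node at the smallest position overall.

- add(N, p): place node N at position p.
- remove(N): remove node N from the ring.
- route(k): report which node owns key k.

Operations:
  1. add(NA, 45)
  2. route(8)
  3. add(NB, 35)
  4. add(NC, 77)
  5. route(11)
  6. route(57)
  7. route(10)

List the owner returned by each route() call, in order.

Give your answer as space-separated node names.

Answer: NA NB NC NB

Derivation:
Op 1: add NA@45 -> ring=[45:NA]
Op 2: route key 8: smallest pos >= 8 is 45 -> NA
Op 3: add NB@35 -> ring=[35:NB,45:NA]
Op 4: add NC@77 -> ring=[35:NB,45:NA,77:NC]
Op 5: route key 11: smallest pos >= 11 is 35 -> NB
Op 6: route key 57: smallest pos >= 57 is 77 -> NC
Op 7: route key 10: smallest pos >= 10 is 35 -> NB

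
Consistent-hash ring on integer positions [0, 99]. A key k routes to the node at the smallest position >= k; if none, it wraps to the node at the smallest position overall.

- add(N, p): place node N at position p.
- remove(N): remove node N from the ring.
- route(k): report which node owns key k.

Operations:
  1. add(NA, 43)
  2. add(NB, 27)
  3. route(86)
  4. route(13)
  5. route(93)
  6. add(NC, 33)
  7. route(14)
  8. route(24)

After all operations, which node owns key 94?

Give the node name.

Answer: NB

Derivation:
Op 1: add NA@43 -> ring=[43:NA]
Op 2: add NB@27 -> ring=[27:NB,43:NA]
Op 3: route key 86: none >= 86, wrap to smallest pos 27 -> NB
Op 4: route key 13: smallest pos >= 13 is 27 -> NB
Op 5: route key 93: none >= 93, wrap to smallest pos 27 -> NB
Op 6: add NC@33 -> ring=[27:NB,33:NC,43:NA]
Op 7: route key 14: smallest pos >= 14 is 27 -> NB
Op 8: route key 24: smallest pos >= 24 is 27 -> NB
Final route key 94: none >= 94, wrap to smallest pos 27 -> NB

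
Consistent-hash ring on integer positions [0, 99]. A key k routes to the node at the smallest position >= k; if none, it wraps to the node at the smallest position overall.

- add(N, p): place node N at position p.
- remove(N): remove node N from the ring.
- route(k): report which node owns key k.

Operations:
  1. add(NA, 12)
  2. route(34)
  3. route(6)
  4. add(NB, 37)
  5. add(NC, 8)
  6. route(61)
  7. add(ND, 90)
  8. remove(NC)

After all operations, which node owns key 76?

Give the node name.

Op 1: add NA@12 -> ring=[12:NA]
Op 2: route key 34: none >= 34, wrap to smallest pos 12 -> NA
Op 3: route key 6: smallest pos >= 6 is 12 -> NA
Op 4: add NB@37 -> ring=[12:NA,37:NB]
Op 5: add NC@8 -> ring=[8:NC,12:NA,37:NB]
Op 6: route key 61: none >= 61, wrap to smallest pos 8 -> NC
Op 7: add ND@90 -> ring=[8:NC,12:NA,37:NB,90:ND]
Op 8: remove NC -> ring=[12:NA,37:NB,90:ND]
Final route key 76: smallest pos >= 76 is 90 -> ND

Answer: ND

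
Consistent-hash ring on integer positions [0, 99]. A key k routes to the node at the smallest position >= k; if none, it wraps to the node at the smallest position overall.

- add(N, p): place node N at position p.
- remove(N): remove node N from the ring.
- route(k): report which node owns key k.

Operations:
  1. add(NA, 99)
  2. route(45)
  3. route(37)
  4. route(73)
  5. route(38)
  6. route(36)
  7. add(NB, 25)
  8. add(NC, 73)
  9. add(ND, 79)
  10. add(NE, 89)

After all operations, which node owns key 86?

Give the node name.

Answer: NE

Derivation:
Op 1: add NA@99 -> ring=[99:NA]
Op 2: route key 45: smallest pos >= 45 is 99 -> NA
Op 3: route key 37: smallest pos >= 37 is 99 -> NA
Op 4: route key 73: smallest pos >= 73 is 99 -> NA
Op 5: route key 38: smallest pos >= 38 is 99 -> NA
Op 6: route key 36: smallest pos >= 36 is 99 -> NA
Op 7: add NB@25 -> ring=[25:NB,99:NA]
Op 8: add NC@73 -> ring=[25:NB,73:NC,99:NA]
Op 9: add ND@79 -> ring=[25:NB,73:NC,79:ND,99:NA]
Op 10: add NE@89 -> ring=[25:NB,73:NC,79:ND,89:NE,99:NA]
Final route key 86: smallest pos >= 86 is 89 -> NE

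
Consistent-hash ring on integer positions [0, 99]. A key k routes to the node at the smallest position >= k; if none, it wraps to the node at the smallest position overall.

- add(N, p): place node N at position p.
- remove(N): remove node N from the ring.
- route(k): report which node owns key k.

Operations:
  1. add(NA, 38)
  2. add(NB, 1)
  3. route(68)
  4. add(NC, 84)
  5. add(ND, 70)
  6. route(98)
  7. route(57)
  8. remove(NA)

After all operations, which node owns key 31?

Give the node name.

Answer: ND

Derivation:
Op 1: add NA@38 -> ring=[38:NA]
Op 2: add NB@1 -> ring=[1:NB,38:NA]
Op 3: route key 68: none >= 68, wrap to smallest pos 1 -> NB
Op 4: add NC@84 -> ring=[1:NB,38:NA,84:NC]
Op 5: add ND@70 -> ring=[1:NB,38:NA,70:ND,84:NC]
Op 6: route key 98: none >= 98, wrap to smallest pos 1 -> NB
Op 7: route key 57: smallest pos >= 57 is 70 -> ND
Op 8: remove NA -> ring=[1:NB,70:ND,84:NC]
Final route key 31: smallest pos >= 31 is 70 -> ND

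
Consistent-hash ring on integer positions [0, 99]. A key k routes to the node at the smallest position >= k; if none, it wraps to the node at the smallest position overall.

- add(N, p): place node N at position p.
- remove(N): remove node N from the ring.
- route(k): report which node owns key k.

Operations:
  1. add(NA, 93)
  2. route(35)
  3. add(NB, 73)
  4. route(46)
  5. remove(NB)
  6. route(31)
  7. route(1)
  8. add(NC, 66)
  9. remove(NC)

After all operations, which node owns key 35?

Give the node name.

Op 1: add NA@93 -> ring=[93:NA]
Op 2: route key 35: smallest pos >= 35 is 93 -> NA
Op 3: add NB@73 -> ring=[73:NB,93:NA]
Op 4: route key 46: smallest pos >= 46 is 73 -> NB
Op 5: remove NB -> ring=[93:NA]
Op 6: route key 31: smallest pos >= 31 is 93 -> NA
Op 7: route key 1: smallest pos >= 1 is 93 -> NA
Op 8: add NC@66 -> ring=[66:NC,93:NA]
Op 9: remove NC -> ring=[93:NA]
Final route key 35: smallest pos >= 35 is 93 -> NA

Answer: NA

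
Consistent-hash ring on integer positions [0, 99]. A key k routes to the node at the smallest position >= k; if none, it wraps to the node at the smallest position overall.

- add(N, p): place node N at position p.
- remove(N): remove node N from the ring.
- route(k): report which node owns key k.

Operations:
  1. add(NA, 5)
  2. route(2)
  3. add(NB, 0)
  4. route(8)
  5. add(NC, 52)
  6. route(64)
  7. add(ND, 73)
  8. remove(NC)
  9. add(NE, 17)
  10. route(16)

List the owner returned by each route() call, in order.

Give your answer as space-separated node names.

Answer: NA NB NB NE

Derivation:
Op 1: add NA@5 -> ring=[5:NA]
Op 2: route key 2: smallest pos >= 2 is 5 -> NA
Op 3: add NB@0 -> ring=[0:NB,5:NA]
Op 4: route key 8: none >= 8, wrap to smallest pos 0 -> NB
Op 5: add NC@52 -> ring=[0:NB,5:NA,52:NC]
Op 6: route key 64: none >= 64, wrap to smallest pos 0 -> NB
Op 7: add ND@73 -> ring=[0:NB,5:NA,52:NC,73:ND]
Op 8: remove NC -> ring=[0:NB,5:NA,73:ND]
Op 9: add NE@17 -> ring=[0:NB,5:NA,17:NE,73:ND]
Op 10: route key 16: smallest pos >= 16 is 17 -> NE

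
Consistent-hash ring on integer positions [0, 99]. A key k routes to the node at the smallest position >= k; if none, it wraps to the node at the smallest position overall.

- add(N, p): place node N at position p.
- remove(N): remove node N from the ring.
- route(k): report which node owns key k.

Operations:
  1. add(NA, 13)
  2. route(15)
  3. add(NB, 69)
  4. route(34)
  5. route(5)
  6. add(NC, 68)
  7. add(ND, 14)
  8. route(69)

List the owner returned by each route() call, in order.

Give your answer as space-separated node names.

Answer: NA NB NA NB

Derivation:
Op 1: add NA@13 -> ring=[13:NA]
Op 2: route key 15: none >= 15, wrap to smallest pos 13 -> NA
Op 3: add NB@69 -> ring=[13:NA,69:NB]
Op 4: route key 34: smallest pos >= 34 is 69 -> NB
Op 5: route key 5: smallest pos >= 5 is 13 -> NA
Op 6: add NC@68 -> ring=[13:NA,68:NC,69:NB]
Op 7: add ND@14 -> ring=[13:NA,14:ND,68:NC,69:NB]
Op 8: route key 69: smallest pos >= 69 is 69 -> NB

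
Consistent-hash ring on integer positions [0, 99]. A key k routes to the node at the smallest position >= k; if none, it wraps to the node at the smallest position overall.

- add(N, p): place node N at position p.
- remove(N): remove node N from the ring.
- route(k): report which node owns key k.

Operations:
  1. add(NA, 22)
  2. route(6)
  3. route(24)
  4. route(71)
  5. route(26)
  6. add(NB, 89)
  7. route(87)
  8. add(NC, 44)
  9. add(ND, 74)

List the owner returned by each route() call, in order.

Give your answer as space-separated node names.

Op 1: add NA@22 -> ring=[22:NA]
Op 2: route key 6: smallest pos >= 6 is 22 -> NA
Op 3: route key 24: none >= 24, wrap to smallest pos 22 -> NA
Op 4: route key 71: none >= 71, wrap to smallest pos 22 -> NA
Op 5: route key 26: none >= 26, wrap to smallest pos 22 -> NA
Op 6: add NB@89 -> ring=[22:NA,89:NB]
Op 7: route key 87: smallest pos >= 87 is 89 -> NB
Op 8: add NC@44 -> ring=[22:NA,44:NC,89:NB]
Op 9: add ND@74 -> ring=[22:NA,44:NC,74:ND,89:NB]

Answer: NA NA NA NA NB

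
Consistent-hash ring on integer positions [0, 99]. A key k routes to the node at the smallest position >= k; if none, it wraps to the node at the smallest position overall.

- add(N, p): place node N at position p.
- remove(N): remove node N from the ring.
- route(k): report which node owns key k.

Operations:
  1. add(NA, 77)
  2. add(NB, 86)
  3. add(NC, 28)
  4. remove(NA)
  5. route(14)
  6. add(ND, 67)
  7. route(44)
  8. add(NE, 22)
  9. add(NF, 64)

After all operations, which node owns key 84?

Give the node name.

Answer: NB

Derivation:
Op 1: add NA@77 -> ring=[77:NA]
Op 2: add NB@86 -> ring=[77:NA,86:NB]
Op 3: add NC@28 -> ring=[28:NC,77:NA,86:NB]
Op 4: remove NA -> ring=[28:NC,86:NB]
Op 5: route key 14: smallest pos >= 14 is 28 -> NC
Op 6: add ND@67 -> ring=[28:NC,67:ND,86:NB]
Op 7: route key 44: smallest pos >= 44 is 67 -> ND
Op 8: add NE@22 -> ring=[22:NE,28:NC,67:ND,86:NB]
Op 9: add NF@64 -> ring=[22:NE,28:NC,64:NF,67:ND,86:NB]
Final route key 84: smallest pos >= 84 is 86 -> NB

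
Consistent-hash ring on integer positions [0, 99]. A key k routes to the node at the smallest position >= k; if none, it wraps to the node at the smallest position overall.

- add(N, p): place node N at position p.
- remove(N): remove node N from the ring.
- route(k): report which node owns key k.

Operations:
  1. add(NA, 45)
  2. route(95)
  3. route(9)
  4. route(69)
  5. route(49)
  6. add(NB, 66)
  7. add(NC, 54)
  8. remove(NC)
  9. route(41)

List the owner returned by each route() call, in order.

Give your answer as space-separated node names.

Answer: NA NA NA NA NA

Derivation:
Op 1: add NA@45 -> ring=[45:NA]
Op 2: route key 95: none >= 95, wrap to smallest pos 45 -> NA
Op 3: route key 9: smallest pos >= 9 is 45 -> NA
Op 4: route key 69: none >= 69, wrap to smallest pos 45 -> NA
Op 5: route key 49: none >= 49, wrap to smallest pos 45 -> NA
Op 6: add NB@66 -> ring=[45:NA,66:NB]
Op 7: add NC@54 -> ring=[45:NA,54:NC,66:NB]
Op 8: remove NC -> ring=[45:NA,66:NB]
Op 9: route key 41: smallest pos >= 41 is 45 -> NA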